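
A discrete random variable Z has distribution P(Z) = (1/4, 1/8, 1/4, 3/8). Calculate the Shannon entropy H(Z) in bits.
1.9056 bits

Shannon entropy is H(X) = -Σ p(x) log p(x).

For P = (1/4, 1/8, 1/4, 3/8):
H = -1/4 × log_2(1/4) -1/8 × log_2(1/8) -1/4 × log_2(1/4) -3/8 × log_2(3/8)
H = 1.9056 bits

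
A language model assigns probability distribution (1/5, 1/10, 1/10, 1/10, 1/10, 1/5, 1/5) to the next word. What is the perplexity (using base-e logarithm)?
6.5975

Perplexity is e^H (or exp(H) for natural log).

First, H = -Σ p log p = 1.8867 nats
Perplexity = e^1.8867 = 6.5975

Interpretation: The model's uncertainty is equivalent to choosing uniformly among 6.6 options.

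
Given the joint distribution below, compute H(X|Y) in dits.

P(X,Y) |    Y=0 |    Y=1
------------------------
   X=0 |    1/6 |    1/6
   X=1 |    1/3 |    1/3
0.2764 dits

Using the chain rule: H(X|Y) = H(X,Y) - H(Y)

First, compute H(X,Y) = 0.5775 dits

Marginal P(Y) = (1/2, 1/2)
H(Y) = 0.3010 dits

H(X|Y) = H(X,Y) - H(Y) = 0.5775 - 0.3010 = 0.2764 dits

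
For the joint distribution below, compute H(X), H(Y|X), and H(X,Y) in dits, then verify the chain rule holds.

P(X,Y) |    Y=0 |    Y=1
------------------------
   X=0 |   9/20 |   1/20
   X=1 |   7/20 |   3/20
H(X,Y) = 0.5043, H(X) = 0.3010, H(Y|X) = 0.2032 (all in dits)

Chain rule: H(X,Y) = H(X) + H(Y|X)

Left side — joint entropy directly:
H(X,Y) = -Σ p(x,y) log p(x,y) = 0.5043 dits

Right side — compute H(Y|X) from the conditional distributions:
P(X) = (1/2, 1/2), so H(X) = 0.3010 dits
H(Y|X) = Σ_x P(X=x) · H(Y|X=x):
  P(Y|X=0) = (9/10, 1/10), H(Y|X=0) = 0.1412, weight P(X=0) = 1/2
  P(Y|X=1) = (7/10, 3/10), H(Y|X=1) = 0.2653, weight P(X=1) = 1/2
H(Y|X) = 0.2032 dits

H(X) + H(Y|X) = 0.3010 + 0.2032 = 0.5043 dits

Both sides equal 0.5043 dits. ✓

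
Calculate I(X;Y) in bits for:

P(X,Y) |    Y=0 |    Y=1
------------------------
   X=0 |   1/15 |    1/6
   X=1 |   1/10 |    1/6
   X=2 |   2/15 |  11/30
0.0071 bits

Mutual information: I(X;Y) = H(X) + H(Y) - H(X,Y)

Marginals:
P(X) = (7/30, 4/15, 1/2), H(X) = 1.4984 bits
P(Y) = (3/10, 7/10), H(Y) = 0.8813 bits

Joint entropy: H(X,Y) = 2.3726 bits

I(X;Y) = 1.4984 + 0.8813 - 2.3726 = 0.0071 bits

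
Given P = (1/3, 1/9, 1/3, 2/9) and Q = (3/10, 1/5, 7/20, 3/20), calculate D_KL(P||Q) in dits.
0.0178 dits

KL divergence: D_KL(P||Q) = Σ p(x) log(p(x)/q(x))

Computing term by term:
  x=0: 1/3 × log_10[(1/3)/(3/10)] = 1/3 × 0.0458 = 0.0153
  x=1: 1/9 × log_10[(1/9)/(1/5)] = 1/9 × -0.2553 = -0.0284
  x=2: 1/3 × log_10[(1/3)/(7/20)] = 1/3 × -0.0212 = -0.0071
  x=3: 2/9 × log_10[(2/9)/(3/20)] = 2/9 × 0.1707 = 0.0379

D_KL(P||Q) = 0.0178 dits

Note: KL divergence is always non-negative and equals 0 iff P = Q.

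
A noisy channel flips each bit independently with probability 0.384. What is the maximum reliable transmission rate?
0.0392 bits

For a binary symmetric channel (BSC) with error probability p:
Capacity C = 1 - H(p) bits per symbol

where H(p) = -p log₂(p) - (1-p) log₂(1-p) is the binary entropy function.

H(0.384) = 0.9608 bits
C = 1 - 0.9608 = 0.0392 bits per symbol

This means we can reliably transmit up to 0.0392 bits of information per channel use.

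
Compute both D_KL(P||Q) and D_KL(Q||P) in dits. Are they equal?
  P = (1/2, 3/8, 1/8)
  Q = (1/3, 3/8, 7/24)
D_KL(P||Q) = 0.0420, D_KL(Q||P) = 0.0486

KL divergence is not symmetric: D_KL(P||Q) ≠ D_KL(Q||P) in general.

D_KL(P||Q) = 0.0420 dits
D_KL(Q||P) = 0.0486 dits

No, they are not equal!

This asymmetry is why KL divergence is not a true distance metric.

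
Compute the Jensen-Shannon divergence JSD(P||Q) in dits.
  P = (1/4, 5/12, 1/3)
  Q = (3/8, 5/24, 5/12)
0.0114 dits

Jensen-Shannon divergence is:
JSD(P||Q) = 0.5 × D_KL(P||M) + 0.5 × D_KL(Q||M)
where M = 0.5 × (P + Q) is the mixture distribution.

M = 0.5 × (1/4, 5/12, 1/3) + 0.5 × (3/8, 5/24, 5/12) = (5/16, 5/16, 3/8)

D_KL(P||M) = 0.0108 dits
D_KL(Q||M) = 0.0121 dits

JSD(P||Q) = 0.5 × 0.0108 + 0.5 × 0.0121 = 0.0114 dits

Unlike KL divergence, JSD is symmetric and bounded: 0 ≤ JSD ≤ log(2).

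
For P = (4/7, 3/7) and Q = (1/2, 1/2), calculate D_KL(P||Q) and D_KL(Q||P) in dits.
D_KL(P||Q) = 0.0044, D_KL(Q||P) = 0.0045

KL divergence is not symmetric: D_KL(P||Q) ≠ D_KL(Q||P) in general.

D_KL(P||Q) = 0.0044 dits
D_KL(Q||P) = 0.0045 dits

No, they are not equal!

This asymmetry is why KL divergence is not a true distance metric.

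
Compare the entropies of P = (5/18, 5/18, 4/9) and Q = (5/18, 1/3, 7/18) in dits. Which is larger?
Q

Computing entropies in dits:
H(P) = 0.4656
H(Q) = 0.4731

Distribution Q has higher entropy.

Intuition: The distribution closer to uniform (more spread out) has higher entropy.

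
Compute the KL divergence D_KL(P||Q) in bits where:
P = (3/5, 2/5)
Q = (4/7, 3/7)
0.0024 bits

KL divergence: D_KL(P||Q) = Σ p(x) log(p(x)/q(x))

Computing term by term:
  x=0: 3/5 × log_2[(3/5)/(4/7)] = 3/5 × 0.0704 = 0.0422
  x=1: 2/5 × log_2[(2/5)/(3/7)] = 2/5 × -0.0995 = -0.0398

D_KL(P||Q) = 0.0024 bits

Note: KL divergence is always non-negative and equals 0 iff P = Q.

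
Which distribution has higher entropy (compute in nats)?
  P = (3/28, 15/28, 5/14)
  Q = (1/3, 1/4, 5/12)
Q

Computing entropies in nats:
H(P) = 0.9414
H(Q) = 1.0776

Distribution Q has higher entropy.

Intuition: The distribution closer to uniform (more spread out) has higher entropy.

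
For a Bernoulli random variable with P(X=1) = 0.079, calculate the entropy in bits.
0.3986 bits

The binary entropy function is:
H(p) = -p log(p) - (1-p) log(1-p)

H(0.079) = -0.079 × log_2(0.079) - 0.921 × log_2(0.921)
H(0.079) = 0.3986 bits

Note: Binary entropy is maximized at p=0.5 (H=1 bit) and minimized at p=0 or p=1 (H=0).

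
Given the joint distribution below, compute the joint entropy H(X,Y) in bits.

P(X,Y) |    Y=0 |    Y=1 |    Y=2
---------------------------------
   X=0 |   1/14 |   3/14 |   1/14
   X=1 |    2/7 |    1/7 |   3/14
2.4138 bits

Joint entropy is H(X,Y) = -Σ_{x,y} p(x,y) log p(x,y).

Summing over all non-zero entries:
H(X,Y) = -[1/14·log_2(1/14) + 3/14·log_2(3/14) + 1/14·log_2(1/14) + 2/7·log_2(2/7) + 1/7·log_2(1/7) + 3/14·log_2(3/14)]
H(X,Y) = 2.4138 bits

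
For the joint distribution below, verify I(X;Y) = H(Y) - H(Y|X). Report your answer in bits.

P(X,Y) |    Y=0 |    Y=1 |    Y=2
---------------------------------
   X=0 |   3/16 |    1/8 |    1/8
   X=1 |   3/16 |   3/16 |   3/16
I(X;Y) = 0.0069 bits

Mutual information has multiple equivalent forms:
- I(X;Y) = H(X) - H(X|Y)
- I(X;Y) = H(Y) - H(Y|X)
- I(X;Y) = H(X) + H(Y) - H(X,Y)

Computing all quantities:
H(X) = 0.9887, H(Y) = 1.5794, H(X,Y) = 2.5613
H(X|Y) = 0.9818, H(Y|X) = 1.5726

Verification:
H(X) - H(X|Y) = 0.9887 - 0.9818 = 0.0069
H(Y) - H(Y|X) = 1.5794 - 1.5726 = 0.0069
H(X) + H(Y) - H(X,Y) = 0.9887 + 1.5794 - 2.5613 = 0.0069

All forms give I(X;Y) = 0.0069 bits. ✓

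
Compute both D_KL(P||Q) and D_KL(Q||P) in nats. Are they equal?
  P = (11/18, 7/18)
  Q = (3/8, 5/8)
D_KL(P||Q) = 0.1139, D_KL(Q||P) = 0.1134

KL divergence is not symmetric: D_KL(P||Q) ≠ D_KL(Q||P) in general.

D_KL(P||Q) = 0.1139 nats
D_KL(Q||P) = 0.1134 nats

No, they are not equal!

This asymmetry is why KL divergence is not a true distance metric.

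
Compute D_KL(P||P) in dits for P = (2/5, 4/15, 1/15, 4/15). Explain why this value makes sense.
0.0000 dits

KL divergence satisfies the Gibbs inequality: D_KL(P||Q) ≥ 0 for all distributions P, Q.

D_KL(P||Q) = Σ p(x) log(p(x)/q(x))
Each term is p(x) × log_10(p(x)/p(x)) = p(x) × log_10(1) = 0, so the sum is 0.
D_KL(P||Q) = 0.0000 dits

When P = Q, the KL divergence is exactly 0, as there is no 'divergence' between identical distributions.

This non-negativity is a fundamental property: relative entropy cannot be negative because it measures how different Q is from P.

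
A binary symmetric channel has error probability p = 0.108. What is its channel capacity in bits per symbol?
0.5061 bits

For a binary symmetric channel (BSC) with error probability p:
Capacity C = 1 - H(p) bits per symbol

where H(p) = -p log₂(p) - (1-p) log₂(1-p) is the binary entropy function.

H(0.108) = 0.4939 bits
C = 1 - 0.4939 = 0.5061 bits per symbol

This means we can reliably transmit up to 0.5061 bits of information per channel use.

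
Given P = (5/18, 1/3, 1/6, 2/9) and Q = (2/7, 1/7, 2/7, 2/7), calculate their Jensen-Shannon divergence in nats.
0.0295 nats

Jensen-Shannon divergence is:
JSD(P||Q) = 0.5 × D_KL(P||M) + 0.5 × D_KL(Q||M)
where M = 0.5 × (P + Q) is the mixture distribution.

M = 0.5 × (5/18, 1/3, 1/6, 2/9) + 0.5 × (2/7, 1/7, 2/7, 2/7) = (0.281746, 5/21, 0.22619, 0.253968)

D_KL(P||M) = 0.0276 nats
D_KL(Q||M) = 0.0314 nats

JSD(P||Q) = 0.5 × 0.0276 + 0.5 × 0.0314 = 0.0295 nats

Unlike KL divergence, JSD is symmetric and bounded: 0 ≤ JSD ≤ log(2).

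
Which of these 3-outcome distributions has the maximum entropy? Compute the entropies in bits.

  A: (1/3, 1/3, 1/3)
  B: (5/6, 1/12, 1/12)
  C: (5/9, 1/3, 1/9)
A

For a discrete distribution over n outcomes, entropy is maximized by the uniform distribution.

Computing entropies:
H(A) = 1.5850 bits
H(B) = 0.8167 bits
H(C) = 1.3516 bits

The uniform distribution (where all probabilities equal 1/3) achieves the maximum entropy of log_2(3) = 1.5850 bits.

Distribution A has the highest entropy.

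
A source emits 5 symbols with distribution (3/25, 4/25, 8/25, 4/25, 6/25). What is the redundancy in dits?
0.0267 dits

Redundancy measures how far a source is from maximum entropy:
R = H_max - H(X)

Maximum entropy for 5 symbols: H_max = log_10(5) = 0.6990 dits
Actual entropy: H(X) = 0.6723 dits
Redundancy: R = 0.6990 - 0.6723 = 0.0267 dits

This redundancy represents potential for compression: the source could be compressed by 0.0267 dits per symbol.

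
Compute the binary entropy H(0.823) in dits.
0.2027 dits

The binary entropy function is:
H(p) = -p log(p) - (1-p) log(1-p)

H(0.823) = -0.823 × log_10(0.823) - 0.177 × log_10(0.177)
H(0.823) = 0.2027 dits

Note: Binary entropy is maximized at p=0.5 (H=1 bit) and minimized at p=0 or p=1 (H=0).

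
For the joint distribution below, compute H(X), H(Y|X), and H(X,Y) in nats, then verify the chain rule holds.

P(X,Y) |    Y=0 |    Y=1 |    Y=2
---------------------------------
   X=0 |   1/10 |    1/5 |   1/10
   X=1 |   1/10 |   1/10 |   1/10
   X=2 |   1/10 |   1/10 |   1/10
H(X,Y) = 2.1640, H(X) = 1.0889, H(Y|X) = 1.0751 (all in nats)

Chain rule: H(X,Y) = H(X) + H(Y|X)

Left side — joint entropy directly:
H(X,Y) = -Σ p(x,y) log p(x,y) = 2.1640 nats

Right side — compute H(Y|X) from the conditional distributions:
P(X) = (2/5, 3/10, 3/10), so H(X) = 1.0889 nats
H(Y|X) = Σ_x P(X=x) · H(Y|X=x):
  P(Y|X=0) = (1/4, 1/2, 1/4), H(Y|X=0) = 1.0397, weight P(X=0) = 2/5
  P(Y|X=1) = (1/3, 1/3, 1/3), H(Y|X=1) = 1.0986, weight P(X=1) = 3/10
  P(Y|X=2) = (1/3, 1/3, 1/3), H(Y|X=2) = 1.0986, weight P(X=2) = 3/10
H(Y|X) = 1.0751 nats

H(X) + H(Y|X) = 1.0889 + 1.0751 = 2.1640 nats

Both sides equal 2.1640 nats. ✓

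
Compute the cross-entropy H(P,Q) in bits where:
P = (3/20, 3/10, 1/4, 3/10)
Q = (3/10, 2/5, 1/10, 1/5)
2.1842 bits

Cross-entropy: H(P,Q) = -Σ p(x) log q(x)

Alternatively: H(P,Q) = H(P) + D_KL(P||Q)
H(P) = 1.9527 bits
D_KL(P||Q) = 0.2315 bits

H(P,Q) = 1.9527 + 0.2315 = 2.1842 bits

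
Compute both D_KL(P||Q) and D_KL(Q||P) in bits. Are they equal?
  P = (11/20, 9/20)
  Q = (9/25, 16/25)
D_KL(P||Q) = 0.1076, D_KL(Q||P) = 0.1051

KL divergence is not symmetric: D_KL(P||Q) ≠ D_KL(Q||P) in general.

D_KL(P||Q) = 0.1076 bits
D_KL(Q||P) = 0.1051 bits

No, they are not equal!

This asymmetry is why KL divergence is not a true distance metric.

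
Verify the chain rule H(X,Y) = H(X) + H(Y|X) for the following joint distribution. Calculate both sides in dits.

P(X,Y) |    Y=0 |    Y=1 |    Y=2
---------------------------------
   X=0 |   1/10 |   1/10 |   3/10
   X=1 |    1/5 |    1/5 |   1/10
H(X,Y) = 0.7365, H(X) = 0.3010, H(Y|X) = 0.4354 (all in dits)

Chain rule: H(X,Y) = H(X) + H(Y|X)

Left side — joint entropy directly:
H(X,Y) = -Σ p(x,y) log p(x,y) = 0.7365 dits

Right side — compute H(Y|X) from the conditional distributions:
P(X) = (1/2, 1/2), so H(X) = 0.3010 dits
H(Y|X) = Σ_x P(X=x) · H(Y|X=x):
  P(Y|X=0) = (1/5, 1/5, 3/5), H(Y|X=0) = 0.4127, weight P(X=0) = 1/2
  P(Y|X=1) = (2/5, 2/5, 1/5), H(Y|X=1) = 0.4581, weight P(X=1) = 1/2
H(Y|X) = 0.4354 dits

H(X) + H(Y|X) = 0.3010 + 0.4354 = 0.7365 dits

Both sides equal 0.7365 dits. ✓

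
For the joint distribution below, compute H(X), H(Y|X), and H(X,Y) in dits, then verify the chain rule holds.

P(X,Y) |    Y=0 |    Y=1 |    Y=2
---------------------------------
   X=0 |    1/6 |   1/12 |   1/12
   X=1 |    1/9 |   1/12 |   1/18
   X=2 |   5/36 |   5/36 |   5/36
H(X,Y) = 0.9325, H(X) = 0.4680, H(Y|X) = 0.4645 (all in dits)

Chain rule: H(X,Y) = H(X) + H(Y|X)

Left side — joint entropy directly:
H(X,Y) = -Σ p(x,y) log p(x,y) = 0.9325 dits

Right side — compute H(Y|X) from the conditional distributions:
P(X) = (1/3, 1/4, 5/12), so H(X) = 0.4680 dits
H(Y|X) = Σ_x P(X=x) · H(Y|X=x):
  P(Y|X=0) = (1/2, 1/4, 1/4), H(Y|X=0) = 0.4515, weight P(X=0) = 1/3
  P(Y|X=1) = (4/9, 1/3, 2/9), H(Y|X=1) = 0.4607, weight P(X=1) = 1/4
  P(Y|X=2) = (1/3, 1/3, 1/3), H(Y|X=2) = 0.4771, weight P(X=2) = 5/12
H(Y|X) = 0.4645 dits

H(X) + H(Y|X) = 0.4680 + 0.4645 = 0.9325 dits

Both sides equal 0.9325 dits. ✓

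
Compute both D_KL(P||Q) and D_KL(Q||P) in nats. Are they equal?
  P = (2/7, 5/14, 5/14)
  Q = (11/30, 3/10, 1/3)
D_KL(P||Q) = 0.0156, D_KL(Q||P) = 0.0162

KL divergence is not symmetric: D_KL(P||Q) ≠ D_KL(Q||P) in general.

D_KL(P||Q) = 0.0156 nats
D_KL(Q||P) = 0.0162 nats

No, they are not equal!

This asymmetry is why KL divergence is not a true distance metric.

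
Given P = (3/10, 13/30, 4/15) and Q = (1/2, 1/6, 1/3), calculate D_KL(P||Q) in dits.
0.0874 dits

KL divergence: D_KL(P||Q) = Σ p(x) log(p(x)/q(x))

Computing term by term:
  x=0: 3/10 × log_10[(3/10)/(1/2)] = 3/10 × -0.2218 = -0.0666
  x=1: 13/30 × log_10[(13/30)/(1/6)] = 13/30 × 0.4150 = 0.1798
  x=2: 4/15 × log_10[(4/15)/(1/3)] = 4/15 × -0.0969 = -0.0258

D_KL(P||Q) = 0.0874 dits

Note: KL divergence is always non-negative and equals 0 iff P = Q.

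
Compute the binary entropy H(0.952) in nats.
0.1926 nats

The binary entropy function is:
H(p) = -p log(p) - (1-p) log(1-p)

H(0.952) = -0.952 × log_e(0.952) - 0.048 × log_e(0.048)
H(0.952) = 0.1926 nats

Note: Binary entropy is maximized at p=0.5 (H=1 bit) and minimized at p=0 or p=1 (H=0).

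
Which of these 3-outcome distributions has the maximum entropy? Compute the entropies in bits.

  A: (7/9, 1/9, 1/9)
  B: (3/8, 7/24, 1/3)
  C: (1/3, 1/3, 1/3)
C

For a discrete distribution over n outcomes, entropy is maximized by the uniform distribution.

Computing entropies:
H(A) = 0.9864 bits
H(B) = 1.5774 bits
H(C) = 1.5850 bits

The uniform distribution (where all probabilities equal 1/3) achieves the maximum entropy of log_2(3) = 1.5850 bits.

Distribution C has the highest entropy.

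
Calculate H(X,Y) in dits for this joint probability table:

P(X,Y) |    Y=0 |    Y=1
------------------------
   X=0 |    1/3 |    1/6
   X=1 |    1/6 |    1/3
0.5775 dits

Joint entropy is H(X,Y) = -Σ_{x,y} p(x,y) log p(x,y).

Summing over all non-zero entries:
H(X,Y) = -[1/3·log_10(1/3) + 1/6·log_10(1/6) + 1/6·log_10(1/6) + 1/3·log_10(1/3)]
H(X,Y) = 0.5775 dits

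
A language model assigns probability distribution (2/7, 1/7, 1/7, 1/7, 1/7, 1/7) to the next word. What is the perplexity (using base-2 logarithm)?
5.7423

Perplexity is 2^H (or exp(H) for natural log).

First, H = -Σ p log p = 2.5216 bits
Perplexity = 2^2.5216 = 5.7423

Interpretation: The model's uncertainty is equivalent to choosing uniformly among 5.7 options.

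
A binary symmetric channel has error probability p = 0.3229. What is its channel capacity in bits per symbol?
0.0925 bits

For a binary symmetric channel (BSC) with error probability p:
Capacity C = 1 - H(p) bits per symbol

where H(p) = -p log₂(p) - (1-p) log₂(1-p) is the binary entropy function.

H(0.3229) = 0.9075 bits
C = 1 - 0.9075 = 0.0925 bits per symbol

This means we can reliably transmit up to 0.0925 bits of information per channel use.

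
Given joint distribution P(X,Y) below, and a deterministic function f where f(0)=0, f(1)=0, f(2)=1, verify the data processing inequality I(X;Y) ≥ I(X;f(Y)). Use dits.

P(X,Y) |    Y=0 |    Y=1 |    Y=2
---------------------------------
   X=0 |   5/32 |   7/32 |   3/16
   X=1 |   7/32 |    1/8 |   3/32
I(X;Y) = 0.0114, I(X;f(Y)) = 0.0038, inequality holds: 0.0114 ≥ 0.0038

Data Processing Inequality: For any Markov chain X → Y → Z, we have I(X;Y) ≥ I(X;Z).

Here Z = f(Y) is a deterministic function of Y, forming X → Y → Z.

Original I(X;Y) = 0.0114 dits

After applying f:
P(X,Z) where Z=f(Y):
- P(X,Z=0) = P(X,Y=0) + P(X,Y=1)
- P(X,Z=1) = P(X,Y=2)

I(X;Z) = I(X;f(Y)) = 0.0038 dits

Verification: 0.0114 ≥ 0.0038 ✓

Information cannot be created by processing; the function f can only lose information about X.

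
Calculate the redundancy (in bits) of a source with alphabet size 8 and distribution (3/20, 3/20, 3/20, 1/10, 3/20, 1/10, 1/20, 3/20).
0.0668 bits

Redundancy measures how far a source is from maximum entropy:
R = H_max - H(X)

Maximum entropy for 8 symbols: H_max = log_2(8) = 3.0000 bits
Actual entropy: H(X) = 2.9332 bits
Redundancy: R = 3.0000 - 2.9332 = 0.0668 bits

This redundancy represents potential for compression: the source could be compressed by 0.0668 bits per symbol.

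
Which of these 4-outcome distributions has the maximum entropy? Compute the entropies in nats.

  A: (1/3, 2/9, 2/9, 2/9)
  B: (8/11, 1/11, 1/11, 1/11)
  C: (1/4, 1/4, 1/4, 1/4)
C

For a discrete distribution over n outcomes, entropy is maximized by the uniform distribution.

Computing entropies:
H(A) = 1.3689 nats
H(B) = 0.8856 nats
H(C) = 1.3863 nats

The uniform distribution (where all probabilities equal 1/4) achieves the maximum entropy of log_e(4) = 1.3863 nats.

Distribution C has the highest entropy.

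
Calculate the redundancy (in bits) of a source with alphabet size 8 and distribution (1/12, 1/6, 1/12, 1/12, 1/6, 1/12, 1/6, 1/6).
0.0817 bits

Redundancy measures how far a source is from maximum entropy:
R = H_max - H(X)

Maximum entropy for 8 symbols: H_max = log_2(8) = 3.0000 bits
Actual entropy: H(X) = 2.9183 bits
Redundancy: R = 3.0000 - 2.9183 = 0.0817 bits

This redundancy represents potential for compression: the source could be compressed by 0.0817 bits per symbol.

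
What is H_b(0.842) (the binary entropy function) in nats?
0.4363 nats

The binary entropy function is:
H(p) = -p log(p) - (1-p) log(1-p)

H(0.842) = -0.842 × log_e(0.842) - 0.158 × log_e(0.158)
H(0.842) = 0.4363 nats

Note: Binary entropy is maximized at p=0.5 (H=1 bit) and minimized at p=0 or p=1 (H=0).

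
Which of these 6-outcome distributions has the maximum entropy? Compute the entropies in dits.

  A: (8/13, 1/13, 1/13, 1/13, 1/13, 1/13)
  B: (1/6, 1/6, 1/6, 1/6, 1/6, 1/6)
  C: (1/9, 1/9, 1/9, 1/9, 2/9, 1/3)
B

For a discrete distribution over n outcomes, entropy is maximized by the uniform distribution.

Computing entropies:
H(A) = 0.5582 dits
H(B) = 0.7782 dits
H(C) = 0.7283 dits

The uniform distribution (where all probabilities equal 1/6) achieves the maximum entropy of log_10(6) = 0.7782 dits.

Distribution B has the highest entropy.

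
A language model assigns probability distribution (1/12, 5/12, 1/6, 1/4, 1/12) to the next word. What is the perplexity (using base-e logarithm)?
4.1542

Perplexity is e^H (or exp(H) for natural log).

First, H = -Σ p log p = 1.4241 nats
Perplexity = e^1.4241 = 4.1542

Interpretation: The model's uncertainty is equivalent to choosing uniformly among 4.2 options.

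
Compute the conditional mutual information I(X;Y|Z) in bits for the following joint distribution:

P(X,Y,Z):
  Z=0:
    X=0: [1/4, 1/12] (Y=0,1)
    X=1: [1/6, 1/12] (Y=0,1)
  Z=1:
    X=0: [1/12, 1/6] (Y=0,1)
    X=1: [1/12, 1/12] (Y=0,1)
0.0118 bits

Conditional mutual information: I(X;Y|Z) = H(X|Z) + H(Y|Z) - H(X,Y|Z)

H(Z) = 0.9799
H(X,Z) = 1.9591 → H(X|Z) = 0.9793
H(Y,Z) = 1.8879 → H(Y|Z) = 0.9080
H(X,Y,Z) = 2.8554 → H(X,Y|Z) = 1.8755

I(X;Y|Z) = 0.9793 + 0.9080 - 1.8755 = 0.0118 bits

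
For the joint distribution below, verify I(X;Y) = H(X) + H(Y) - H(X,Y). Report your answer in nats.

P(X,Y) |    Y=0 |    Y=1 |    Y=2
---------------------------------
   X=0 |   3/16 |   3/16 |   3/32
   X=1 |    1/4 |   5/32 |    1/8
I(X;Y) = 0.0062 nats

Mutual information has multiple equivalent forms:
- I(X;Y) = H(X) - H(X|Y)
- I(X;Y) = H(Y) - H(Y|X)
- I(X;Y) = H(X) + H(Y) - H(X,Y)

Computing all quantities:
H(X) = 0.6912, H(Y) = 1.0612, H(X,Y) = 1.7462
H(X|Y) = 0.6850, H(Y|X) = 1.0550

Verification:
H(X) - H(X|Y) = 0.6912 - 0.6850 = 0.0062
H(Y) - H(Y|X) = 1.0612 - 1.0550 = 0.0062
H(X) + H(Y) - H(X,Y) = 0.6912 + 1.0612 - 1.7462 = 0.0062

All forms give I(X;Y) = 0.0062 nats. ✓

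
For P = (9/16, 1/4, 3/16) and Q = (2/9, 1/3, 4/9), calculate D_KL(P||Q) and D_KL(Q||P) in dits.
D_KL(P||Q) = 0.1254, D_KL(Q||P) = 0.1186

KL divergence is not symmetric: D_KL(P||Q) ≠ D_KL(Q||P) in general.

D_KL(P||Q) = 0.1254 dits
D_KL(Q||P) = 0.1186 dits

No, they are not equal!

This asymmetry is why KL divergence is not a true distance metric.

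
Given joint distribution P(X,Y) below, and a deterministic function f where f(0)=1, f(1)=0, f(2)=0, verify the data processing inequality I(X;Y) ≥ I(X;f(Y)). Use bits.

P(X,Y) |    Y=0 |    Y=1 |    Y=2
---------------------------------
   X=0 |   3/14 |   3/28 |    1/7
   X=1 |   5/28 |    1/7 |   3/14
I(X;Y) = 0.0127, I(X;f(Y)) = 0.0124, inequality holds: 0.0127 ≥ 0.0124

Data Processing Inequality: For any Markov chain X → Y → Z, we have I(X;Y) ≥ I(X;Z).

Here Z = f(Y) is a deterministic function of Y, forming X → Y → Z.

Original I(X;Y) = 0.0127 bits

After applying f:
P(X,Z) where Z=f(Y):
- P(X,Z=0) = P(X,Y=1) + P(X,Y=2)
- P(X,Z=1) = P(X,Y=0)

I(X;Z) = I(X;f(Y)) = 0.0124 bits

Verification: 0.0127 ≥ 0.0124 ✓

Information cannot be created by processing; the function f can only lose information about X.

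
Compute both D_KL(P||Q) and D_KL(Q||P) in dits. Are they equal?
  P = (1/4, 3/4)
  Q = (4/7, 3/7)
D_KL(P||Q) = 0.0925, D_KL(Q||P) = 0.1010

KL divergence is not symmetric: D_KL(P||Q) ≠ D_KL(Q||P) in general.

D_KL(P||Q) = 0.0925 dits
D_KL(Q||P) = 0.1010 dits

No, they are not equal!

This asymmetry is why KL divergence is not a true distance metric.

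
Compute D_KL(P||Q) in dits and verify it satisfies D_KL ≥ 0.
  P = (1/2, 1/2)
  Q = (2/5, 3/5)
0.0089 dits

KL divergence satisfies the Gibbs inequality: D_KL(P||Q) ≥ 0 for all distributions P, Q.

D_KL(P||Q) = Σ p(x) log(p(x)/q(x))
Term by term:
  x=0: 1/2 × log_10[(1/2)/(2/5)] = 0.0485
  x=1: 1/2 × log_10[(1/2)/(3/5)] = -0.0396
D_KL(P||Q) = 0.0089 dits

D_KL(P||Q) = 0.0089 ≥ 0 ✓

This non-negativity is a fundamental property: relative entropy cannot be negative because it measures how different Q is from P.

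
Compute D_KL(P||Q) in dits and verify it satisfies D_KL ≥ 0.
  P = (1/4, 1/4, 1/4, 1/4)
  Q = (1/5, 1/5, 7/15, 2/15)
0.0489 dits

KL divergence satisfies the Gibbs inequality: D_KL(P||Q) ≥ 0 for all distributions P, Q.

D_KL(P||Q) = Σ p(x) log(p(x)/q(x))
Term by term:
  x=0: 1/4 × log_10[(1/4)/(1/5)] = 0.0242
  x=1: 1/4 × log_10[(1/4)/(1/5)] = 0.0242
  x=2: 1/4 × log_10[(1/4)/(7/15)] = -0.0678
  x=3: 1/4 × log_10[(1/4)/(2/15)] = 0.0683
D_KL(P||Q) = 0.0489 dits

D_KL(P||Q) = 0.0489 ≥ 0 ✓

This non-negativity is a fundamental property: relative entropy cannot be negative because it measures how different Q is from P.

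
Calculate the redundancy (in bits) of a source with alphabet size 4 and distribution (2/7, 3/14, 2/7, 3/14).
0.0148 bits

Redundancy measures how far a source is from maximum entropy:
R = H_max - H(X)

Maximum entropy for 4 symbols: H_max = log_2(4) = 2.0000 bits
Actual entropy: H(X) = 1.9852 bits
Redundancy: R = 2.0000 - 1.9852 = 0.0148 bits

This redundancy represents potential for compression: the source could be compressed by 0.0148 bits per symbol.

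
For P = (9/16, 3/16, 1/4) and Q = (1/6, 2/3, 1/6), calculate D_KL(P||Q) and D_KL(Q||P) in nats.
D_KL(P||Q) = 0.5477, D_KL(Q||P) = 0.5754

KL divergence is not symmetric: D_KL(P||Q) ≠ D_KL(Q||P) in general.

D_KL(P||Q) = 0.5477 nats
D_KL(Q||P) = 0.5754 nats

No, they are not equal!

This asymmetry is why KL divergence is not a true distance metric.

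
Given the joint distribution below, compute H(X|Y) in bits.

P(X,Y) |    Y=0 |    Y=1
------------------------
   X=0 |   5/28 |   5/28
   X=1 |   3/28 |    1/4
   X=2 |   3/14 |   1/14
1.4811 bits

Using the chain rule: H(X|Y) = H(X,Y) - H(Y)

First, compute H(X,Y) = 2.4811 bits

Marginal P(Y) = (1/2, 1/2)
H(Y) = 1.0000 bits

H(X|Y) = H(X,Y) - H(Y) = 2.4811 - 1.0000 = 1.4811 bits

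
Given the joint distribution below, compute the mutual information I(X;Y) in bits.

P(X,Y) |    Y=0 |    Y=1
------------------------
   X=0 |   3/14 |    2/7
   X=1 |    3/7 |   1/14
0.1518 bits

Mutual information: I(X;Y) = H(X) + H(Y) - H(X,Y)

Marginals:
P(X) = (1/2, 1/2), H(X) = 1.0000 bits
P(Y) = (9/14, 5/14), H(Y) = 0.9403 bits

Joint entropy: H(X,Y) = 1.7885 bits

I(X;Y) = 1.0000 + 0.9403 - 1.7885 = 0.1518 bits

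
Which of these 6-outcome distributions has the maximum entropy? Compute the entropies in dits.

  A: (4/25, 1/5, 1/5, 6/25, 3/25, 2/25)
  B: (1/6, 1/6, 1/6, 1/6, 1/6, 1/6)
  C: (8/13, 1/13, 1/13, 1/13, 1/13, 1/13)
B

For a discrete distribution over n outcomes, entropy is maximized by the uniform distribution.

Computing entropies:
H(A) = 0.7539 dits
H(B) = 0.7782 dits
H(C) = 0.5582 dits

The uniform distribution (where all probabilities equal 1/6) achieves the maximum entropy of log_10(6) = 0.7782 dits.

Distribution B has the highest entropy.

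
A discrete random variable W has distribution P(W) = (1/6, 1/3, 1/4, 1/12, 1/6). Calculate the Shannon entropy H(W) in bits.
2.1887 bits

Shannon entropy is H(X) = -Σ p(x) log p(x).

For P = (1/6, 1/3, 1/4, 1/12, 1/6):
H = -1/6 × log_2(1/6) -1/3 × log_2(1/3) -1/4 × log_2(1/4) -1/12 × log_2(1/12) -1/6 × log_2(1/6)
H = 2.1887 bits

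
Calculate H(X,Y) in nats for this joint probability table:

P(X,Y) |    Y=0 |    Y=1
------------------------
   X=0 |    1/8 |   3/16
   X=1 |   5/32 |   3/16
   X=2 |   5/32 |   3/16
1.7816 nats

Joint entropy is H(X,Y) = -Σ_{x,y} p(x,y) log p(x,y).

Summing over all non-zero entries:
H(X,Y) = -[1/8·log_e(1/8) + 3/16·log_e(3/16) + 5/32·log_e(5/32) + 3/16·log_e(3/16) + 5/32·log_e(5/32) + 3/16·log_e(3/16)]
H(X,Y) = 1.7816 nats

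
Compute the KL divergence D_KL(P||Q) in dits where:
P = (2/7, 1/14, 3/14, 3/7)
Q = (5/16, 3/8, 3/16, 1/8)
0.1792 dits

KL divergence: D_KL(P||Q) = Σ p(x) log(p(x)/q(x))

Computing term by term:
  x=0: 2/7 × log_10[(2/7)/(5/16)] = 2/7 × -0.0389 = -0.0111
  x=1: 1/14 × log_10[(1/14)/(3/8)] = 1/14 × -0.7202 = -0.0514
  x=2: 3/14 × log_10[(3/14)/(3/16)] = 3/14 × 0.0580 = 0.0124
  x=3: 3/7 × log_10[(3/7)/(1/8)] = 3/7 × 0.5351 = 0.2293

D_KL(P||Q) = 0.1792 dits

Note: KL divergence is always non-negative and equals 0 iff P = Q.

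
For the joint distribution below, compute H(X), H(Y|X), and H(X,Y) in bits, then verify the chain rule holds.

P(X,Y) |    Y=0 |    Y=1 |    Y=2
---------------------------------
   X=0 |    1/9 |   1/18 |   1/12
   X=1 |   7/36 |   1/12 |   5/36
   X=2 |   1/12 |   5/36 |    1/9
H(X,Y) = 3.0828, H(X) = 1.5546, H(Y|X) = 1.5282 (all in bits)

Chain rule: H(X,Y) = H(X) + H(Y|X)

Left side — joint entropy directly:
H(X,Y) = -Σ p(x,y) log p(x,y) = 3.0828 bits

Right side — compute H(Y|X) from the conditional distributions:
P(X) = (1/4, 5/12, 1/3), so H(X) = 1.5546 bits
H(Y|X) = Σ_x P(X=x) · H(Y|X=x):
  P(Y|X=0) = (4/9, 2/9, 1/3), H(Y|X=0) = 1.5305, weight P(X=0) = 1/4
  P(Y|X=1) = (7/15, 1/5, 1/3), H(Y|X=1) = 1.5058, weight P(X=1) = 5/12
  P(Y|X=2) = (1/4, 5/12, 1/3), H(Y|X=2) = 1.5546, weight P(X=2) = 1/3
H(Y|X) = 1.5282 bits

H(X) + H(Y|X) = 1.5546 + 1.5282 = 3.0828 bits

Both sides equal 3.0828 bits. ✓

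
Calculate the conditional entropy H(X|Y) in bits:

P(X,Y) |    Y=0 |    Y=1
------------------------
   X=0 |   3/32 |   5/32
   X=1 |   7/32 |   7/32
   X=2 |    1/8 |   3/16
1.5370 bits

Using the chain rule: H(X|Y) = H(X,Y) - H(Y)

First, compute H(X,Y) = 2.5257 bits

Marginal P(Y) = (7/16, 9/16)
H(Y) = 0.9887 bits

H(X|Y) = H(X,Y) - H(Y) = 2.5257 - 0.9887 = 1.5370 bits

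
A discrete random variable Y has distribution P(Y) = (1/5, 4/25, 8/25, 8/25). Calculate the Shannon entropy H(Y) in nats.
1.3443 nats

Shannon entropy is H(X) = -Σ p(x) log p(x).

For P = (1/5, 4/25, 8/25, 8/25):
H = -1/5 × log_e(1/5) -4/25 × log_e(4/25) -8/25 × log_e(8/25) -8/25 × log_e(8/25)
H = 1.3443 nats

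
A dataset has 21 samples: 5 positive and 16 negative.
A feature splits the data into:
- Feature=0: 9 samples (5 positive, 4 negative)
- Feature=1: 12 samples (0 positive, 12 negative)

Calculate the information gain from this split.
0.3671 bits

Information Gain = H(Y) - H(Y|Feature)

Before split:
P(positive) = 5/21 = 0.2381
H(Y) = 0.7919 bits

After split:
Feature=0: H = 0.9911 bits (weight = 9/21)
Feature=1: H = 0.0000 bits (weight = 12/21)
H(Y|Feature) = (9/21)×0.9911 + (12/21)×0.0000 = 0.4247 bits

Information Gain = 0.7919 - 0.4247 = 0.3671 bits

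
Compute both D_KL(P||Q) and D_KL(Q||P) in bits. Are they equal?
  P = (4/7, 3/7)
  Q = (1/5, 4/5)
D_KL(P||Q) = 0.4796, D_KL(Q||P) = 0.4175

KL divergence is not symmetric: D_KL(P||Q) ≠ D_KL(Q||P) in general.

D_KL(P||Q) = 0.4796 bits
D_KL(Q||P) = 0.4175 bits

No, they are not equal!

This asymmetry is why KL divergence is not a true distance metric.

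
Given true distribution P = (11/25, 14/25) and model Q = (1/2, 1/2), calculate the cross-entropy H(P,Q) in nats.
0.6931 nats

Cross-entropy: H(P,Q) = -Σ p(x) log q(x)

Alternatively: H(P,Q) = H(P) + D_KL(P||Q)
H(P) = 0.6859 nats
D_KL(P||Q) = 0.0072 nats

H(P,Q) = 0.6859 + 0.0072 = 0.6931 nats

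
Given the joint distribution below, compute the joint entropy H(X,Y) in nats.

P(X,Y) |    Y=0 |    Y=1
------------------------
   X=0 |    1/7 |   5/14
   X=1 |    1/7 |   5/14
1.2914 nats

Joint entropy is H(X,Y) = -Σ_{x,y} p(x,y) log p(x,y).

Summing over all non-zero entries:
H(X,Y) = -[1/7·log_e(1/7) + 5/14·log_e(5/14) + 1/7·log_e(1/7) + 5/14·log_e(5/14)]
H(X,Y) = 1.2914 nats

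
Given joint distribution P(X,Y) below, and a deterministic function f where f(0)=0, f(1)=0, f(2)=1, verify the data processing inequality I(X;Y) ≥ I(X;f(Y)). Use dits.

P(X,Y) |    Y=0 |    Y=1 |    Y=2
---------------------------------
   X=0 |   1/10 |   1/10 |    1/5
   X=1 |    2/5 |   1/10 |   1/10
I(X;Y) = 0.0405, I(X;f(Y)) = 0.0275, inequality holds: 0.0405 ≥ 0.0275

Data Processing Inequality: For any Markov chain X → Y → Z, we have I(X;Y) ≥ I(X;Z).

Here Z = f(Y) is a deterministic function of Y, forming X → Y → Z.

Original I(X;Y) = 0.0405 dits

After applying f:
P(X,Z) where Z=f(Y):
- P(X,Z=0) = P(X,Y=0) + P(X,Y=1)
- P(X,Z=1) = P(X,Y=2)

I(X;Z) = I(X;f(Y)) = 0.0275 dits

Verification: 0.0405 ≥ 0.0275 ✓

Information cannot be created by processing; the function f can only lose information about X.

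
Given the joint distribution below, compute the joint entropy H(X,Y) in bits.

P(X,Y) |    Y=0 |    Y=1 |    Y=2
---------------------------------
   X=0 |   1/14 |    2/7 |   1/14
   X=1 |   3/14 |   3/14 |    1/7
2.4138 bits

Joint entropy is H(X,Y) = -Σ_{x,y} p(x,y) log p(x,y).

Summing over all non-zero entries:
H(X,Y) = -[1/14·log_2(1/14) + 2/7·log_2(2/7) + 1/14·log_2(1/14) + 3/14·log_2(3/14) + 3/14·log_2(3/14) + 1/7·log_2(1/7)]
H(X,Y) = 2.4138 bits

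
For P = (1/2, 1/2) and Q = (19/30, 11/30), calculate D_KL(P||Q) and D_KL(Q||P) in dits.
D_KL(P||Q) = 0.0160, D_KL(Q||P) = 0.0156

KL divergence is not symmetric: D_KL(P||Q) ≠ D_KL(Q||P) in general.

D_KL(P||Q) = 0.0160 dits
D_KL(Q||P) = 0.0156 dits

No, they are not equal!

This asymmetry is why KL divergence is not a true distance metric.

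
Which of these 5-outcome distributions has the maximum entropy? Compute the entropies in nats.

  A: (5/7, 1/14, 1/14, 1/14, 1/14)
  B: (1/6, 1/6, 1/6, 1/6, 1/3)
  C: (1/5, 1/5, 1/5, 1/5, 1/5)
C

For a discrete distribution over n outcomes, entropy is maximized by the uniform distribution.

Computing entropies:
H(A) = 0.9944 nats
H(B) = 1.5607 nats
H(C) = 1.6094 nats

The uniform distribution (where all probabilities equal 1/5) achieves the maximum entropy of log_e(5) = 1.6094 nats.

Distribution C has the highest entropy.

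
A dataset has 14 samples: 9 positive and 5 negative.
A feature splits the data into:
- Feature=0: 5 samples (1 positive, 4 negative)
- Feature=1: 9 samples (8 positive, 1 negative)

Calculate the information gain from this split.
0.3589 bits

Information Gain = H(Y) - H(Y|Feature)

Before split:
P(positive) = 9/14 = 0.6429
H(Y) = 0.9403 bits

After split:
Feature=0: H = 0.7219 bits (weight = 5/14)
Feature=1: H = 0.5033 bits (weight = 9/14)
H(Y|Feature) = (5/14)×0.7219 + (9/14)×0.5033 = 0.5814 bits

Information Gain = 0.9403 - 0.5814 = 0.3589 bits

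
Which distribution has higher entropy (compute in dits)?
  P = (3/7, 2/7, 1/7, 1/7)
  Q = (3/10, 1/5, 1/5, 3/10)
Q

Computing entropies in dits:
H(P) = 0.5546
H(Q) = 0.5933

Distribution Q has higher entropy.

Intuition: The distribution closer to uniform (more spread out) has higher entropy.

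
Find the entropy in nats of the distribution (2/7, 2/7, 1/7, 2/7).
1.3518 nats

Shannon entropy is H(X) = -Σ p(x) log p(x).

For P = (2/7, 2/7, 1/7, 2/7):
H = -2/7 × log_e(2/7) -2/7 × log_e(2/7) -1/7 × log_e(1/7) -2/7 × log_e(2/7)
H = 1.3518 nats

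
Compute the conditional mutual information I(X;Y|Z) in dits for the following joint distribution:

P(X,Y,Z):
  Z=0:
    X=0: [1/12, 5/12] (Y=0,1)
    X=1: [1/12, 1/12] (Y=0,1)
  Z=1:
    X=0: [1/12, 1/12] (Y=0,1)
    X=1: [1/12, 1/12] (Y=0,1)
0.0148 dits

Conditional mutual information: I(X;Y|Z) = H(X|Z) + H(Y|Z) - H(X,Y|Z)

H(Z) = 0.2764
H(X,Z) = 0.5396 → H(X|Z) = 0.2632
H(Y,Z) = 0.5396 → H(Y|Z) = 0.2632
H(X,Y,Z) = 0.7879 → H(X,Y|Z) = 0.5115

I(X;Y|Z) = 0.2632 + 0.2632 - 0.5115 = 0.0148 dits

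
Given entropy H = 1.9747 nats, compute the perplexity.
7.2045

Perplexity is e^H (or exp(H) for natural log).

H = 1.9747 nats
Perplexity = e^1.9747 = 7.2045

Interpretation: The model's uncertainty is equivalent to choosing uniformly among 7.2 options.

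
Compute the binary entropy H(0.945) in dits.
0.0925 dits

The binary entropy function is:
H(p) = -p log(p) - (1-p) log(1-p)

H(0.945) = -0.945 × log_10(0.945) - 0.055 × log_10(0.055)
H(0.945) = 0.0925 dits

Note: Binary entropy is maximized at p=0.5 (H=1 bit) and minimized at p=0 or p=1 (H=0).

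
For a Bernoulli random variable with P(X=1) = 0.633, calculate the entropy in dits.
0.2855 dits

The binary entropy function is:
H(p) = -p log(p) - (1-p) log(1-p)

H(0.633) = -0.633 × log_10(0.633) - 0.367 × log_10(0.367)
H(0.633) = 0.2855 dits

Note: Binary entropy is maximized at p=0.5 (H=1 bit) and minimized at p=0 or p=1 (H=0).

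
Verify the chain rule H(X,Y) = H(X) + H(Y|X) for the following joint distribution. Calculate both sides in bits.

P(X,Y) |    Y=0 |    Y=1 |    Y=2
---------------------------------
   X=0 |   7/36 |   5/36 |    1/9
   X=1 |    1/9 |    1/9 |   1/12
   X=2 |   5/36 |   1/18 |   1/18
H(X,Y) = 3.0692, H(X) = 1.5426, H(Y|X) = 1.5266 (all in bits)

Chain rule: H(X,Y) = H(X) + H(Y|X)

Left side — joint entropy directly:
H(X,Y) = -Σ p(x,y) log p(x,y) = 3.0692 bits

Right side — compute H(Y|X) from the conditional distributions:
P(X) = (4/9, 11/36, 1/4), so H(X) = 1.5426 bits
H(Y|X) = Σ_x P(X=x) · H(Y|X=x):
  P(Y|X=0) = (7/16, 5/16, 1/4), H(Y|X=0) = 1.5462, weight P(X=0) = 4/9
  P(Y|X=1) = (4/11, 4/11, 3/11), H(Y|X=1) = 1.5726, weight P(X=1) = 11/36
  P(Y|X=2) = (5/9, 2/9, 2/9), H(Y|X=2) = 1.4355, weight P(X=2) = 1/4
H(Y|X) = 1.5266 bits

H(X) + H(Y|X) = 1.5426 + 1.5266 = 3.0692 bits

Both sides equal 3.0692 bits. ✓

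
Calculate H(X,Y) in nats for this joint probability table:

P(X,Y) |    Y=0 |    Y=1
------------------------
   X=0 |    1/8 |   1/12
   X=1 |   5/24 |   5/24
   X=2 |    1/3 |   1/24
1.6192 nats

Joint entropy is H(X,Y) = -Σ_{x,y} p(x,y) log p(x,y).

Summing over all non-zero entries:
H(X,Y) = -[1/8·log_e(1/8) + 1/12·log_e(1/12) + 5/24·log_e(5/24) + 5/24·log_e(5/24) + 1/3·log_e(1/3) + 1/24·log_e(1/24)]
H(X,Y) = 1.6192 nats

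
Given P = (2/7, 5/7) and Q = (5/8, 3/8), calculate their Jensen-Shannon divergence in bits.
0.0855 bits

Jensen-Shannon divergence is:
JSD(P||Q) = 0.5 × D_KL(P||M) + 0.5 × D_KL(Q||M)
where M = 0.5 × (P + Q) is the mixture distribution.

M = 0.5 × (2/7, 5/7) + 0.5 × (5/8, 3/8) = (0.455357, 0.544643)

D_KL(P||M) = 0.0873 bits
D_KL(Q||M) = 0.0836 bits

JSD(P||Q) = 0.5 × 0.0873 + 0.5 × 0.0836 = 0.0855 bits

Unlike KL divergence, JSD is symmetric and bounded: 0 ≤ JSD ≤ log(2).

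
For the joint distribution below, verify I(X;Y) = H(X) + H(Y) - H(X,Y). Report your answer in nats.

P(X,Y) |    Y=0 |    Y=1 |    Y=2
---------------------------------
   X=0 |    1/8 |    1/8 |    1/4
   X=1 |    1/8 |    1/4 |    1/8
I(X;Y) = 0.0425 nats

Mutual information has multiple equivalent forms:
- I(X;Y) = H(X) - H(X|Y)
- I(X;Y) = H(Y) - H(Y|X)
- I(X;Y) = H(X) + H(Y) - H(X,Y)

Computing all quantities:
H(X) = 0.6931, H(Y) = 1.0822, H(X,Y) = 1.7329
H(X|Y) = 0.6507, H(Y|X) = 1.0397

Verification:
H(X) - H(X|Y) = 0.6931 - 0.6507 = 0.0425
H(Y) - H(Y|X) = 1.0822 - 1.0397 = 0.0425
H(X) + H(Y) - H(X,Y) = 0.6931 + 1.0822 - 1.7329 = 0.0425

All forms give I(X;Y) = 0.0425 nats. ✓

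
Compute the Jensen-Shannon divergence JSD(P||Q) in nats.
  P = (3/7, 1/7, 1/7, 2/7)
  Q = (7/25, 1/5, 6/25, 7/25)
0.0165 nats

Jensen-Shannon divergence is:
JSD(P||Q) = 0.5 × D_KL(P||M) + 0.5 × D_KL(Q||M)
where M = 0.5 × (P + Q) is the mixture distribution.

M = 0.5 × (3/7, 1/7, 1/7, 2/7) + 0.5 × (7/25, 1/5, 6/25, 7/25) = (0.354286, 6/35, 0.191429, 0.282857)

D_KL(P||M) = 0.0166 nats
D_KL(Q||M) = 0.0164 nats

JSD(P||Q) = 0.5 × 0.0166 + 0.5 × 0.0164 = 0.0165 nats

Unlike KL divergence, JSD is symmetric and bounded: 0 ≤ JSD ≤ log(2).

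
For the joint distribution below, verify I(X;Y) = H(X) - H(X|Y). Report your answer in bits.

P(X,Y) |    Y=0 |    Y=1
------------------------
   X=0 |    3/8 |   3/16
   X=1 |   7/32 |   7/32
I(X;Y) = 0.0204 bits

Mutual information has multiple equivalent forms:
- I(X;Y) = H(X) - H(X|Y)
- I(X;Y) = H(Y) - H(Y|X)
- I(X;Y) = H(X) + H(Y) - H(X,Y)

Computing all quantities:
H(X) = 0.9887, H(Y) = 0.9745, H(X,Y) = 1.9427
H(X|Y) = 0.9683, H(Y|X) = 0.9540

Verification:
H(X) - H(X|Y) = 0.9887 - 0.9683 = 0.0204
H(Y) - H(Y|X) = 0.9745 - 0.9540 = 0.0204
H(X) + H(Y) - H(X,Y) = 0.9887 + 0.9745 - 1.9427 = 0.0204

All forms give I(X;Y) = 0.0204 bits. ✓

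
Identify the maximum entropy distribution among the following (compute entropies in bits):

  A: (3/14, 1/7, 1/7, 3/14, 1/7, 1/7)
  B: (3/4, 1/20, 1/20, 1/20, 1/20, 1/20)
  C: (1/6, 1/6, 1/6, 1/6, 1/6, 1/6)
C

For a discrete distribution over n outcomes, entropy is maximized by the uniform distribution.

Computing entropies:
H(A) = 2.5567 bits
H(B) = 1.3918 bits
H(C) = 2.5850 bits

The uniform distribution (where all probabilities equal 1/6) achieves the maximum entropy of log_2(6) = 2.5850 bits.

Distribution C has the highest entropy.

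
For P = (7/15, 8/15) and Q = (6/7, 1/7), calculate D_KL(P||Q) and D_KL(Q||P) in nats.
D_KL(P||Q) = 0.4188, D_KL(Q||P) = 0.3329

KL divergence is not symmetric: D_KL(P||Q) ≠ D_KL(Q||P) in general.

D_KL(P||Q) = 0.4188 nats
D_KL(Q||P) = 0.3329 nats

No, they are not equal!

This asymmetry is why KL divergence is not a true distance metric.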